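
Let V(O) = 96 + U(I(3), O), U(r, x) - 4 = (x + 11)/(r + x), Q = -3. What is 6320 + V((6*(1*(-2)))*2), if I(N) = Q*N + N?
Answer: 192613/30 ≈ 6420.4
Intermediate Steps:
I(N) = -2*N (I(N) = -3*N + N = -2*N)
U(r, x) = 4 + (11 + x)/(r + x) (U(r, x) = 4 + (x + 11)/(r + x) = 4 + (11 + x)/(r + x))
V(O) = 96 + (-13 + 5*O)/(-6 + O) (V(O) = 96 + (11 + 4*(-2*3) + 5*O)/(-2*3 + O) = 96 + (11 + 4*(-6) + 5*O)/(-6 + O) = 96 + (11 - 24 + 5*O)/(-6 + O) = 96 + (-13 + 5*O)/(-6 + O))
6320 + V((6*(1*(-2)))*2) = 6320 + (-589 + 101*((6*(1*(-2)))*2))/(-6 + (6*(1*(-2)))*2) = 6320 + (-589 + 101*((6*(-2))*2))/(-6 + (6*(-2))*2) = 6320 + (-589 + 101*(-12*2))/(-6 - 12*2) = 6320 + (-589 + 101*(-24))/(-6 - 24) = 6320 + (-589 - 2424)/(-30) = 6320 - 1/30*(-3013) = 6320 + 3013/30 = 192613/30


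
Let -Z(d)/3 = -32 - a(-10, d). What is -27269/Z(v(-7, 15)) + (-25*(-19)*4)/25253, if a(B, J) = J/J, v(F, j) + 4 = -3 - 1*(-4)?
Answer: -62585087/227277 ≈ -275.37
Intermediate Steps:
v(F, j) = -3 (v(F, j) = -4 + (-3 - 1*(-4)) = -4 + (-3 + 4) = -4 + 1 = -3)
a(B, J) = 1
Z(d) = 99 (Z(d) = -3*(-32 - 1*1) = -3*(-32 - 1) = -3*(-33) = 99)
-27269/Z(v(-7, 15)) + (-25*(-19)*4)/25253 = -27269/99 + (-25*(-19)*4)/25253 = -27269*1/99 + (475*4)*(1/25253) = -2479/9 + 1900*(1/25253) = -2479/9 + 1900/25253 = -62585087/227277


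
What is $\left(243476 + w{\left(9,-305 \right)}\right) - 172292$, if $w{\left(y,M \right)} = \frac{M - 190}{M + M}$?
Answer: $\frac{8684547}{122} \approx 71185.0$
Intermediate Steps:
$w{\left(y,M \right)} = \frac{-190 + M}{2 M}$
$\left(243476 + w{\left(9,-305 \right)}\right) - 172292 = \left(243476 + \frac{-190 - 305}{2 \left(-305\right)}\right) - 172292 = \left(243476 + \frac{1}{2} \left(- \frac{1}{305}\right) \left(-495\right)\right) - 172292 = \left(243476 + \frac{99}{122}\right) - 172292 = \frac{29704171}{122} - 172292 = \frac{8684547}{122}$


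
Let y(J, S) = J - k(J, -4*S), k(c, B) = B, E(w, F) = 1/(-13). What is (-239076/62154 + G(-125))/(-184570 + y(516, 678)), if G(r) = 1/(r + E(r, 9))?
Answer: 7213807/339386267892 ≈ 2.1255e-5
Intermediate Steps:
E(w, F) = -1/13
G(r) = 1/(-1/13 + r) (G(r) = 1/(r - 1/13) = 1/(-1/13 + r))
y(J, S) = J + 4*S (y(J, S) = J - (-4)*S = J + 4*S)
(-239076/62154 + G(-125))/(-184570 + y(516, 678)) = (-239076/62154 + 13/(-1 + 13*(-125)))/(-184570 + (516 + 4*678)) = (-239076*1/62154 + 13/(-1 - 1625))/(-184570 + (516 + 2712)) = (-13282/3453 + 13/(-1626))/(-184570 + 3228) = (-13282/3453 + 13*(-1/1626))/(-181342) = (-13282/3453 - 13/1626)*(-1/181342) = -7213807/1871526*(-1/181342) = 7213807/339386267892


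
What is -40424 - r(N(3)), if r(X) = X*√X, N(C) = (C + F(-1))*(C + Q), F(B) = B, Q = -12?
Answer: -40424 + 54*I*√2 ≈ -40424.0 + 76.368*I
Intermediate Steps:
N(C) = (-1 + C)*(-12 + C) (N(C) = (C - 1)*(C - 12) = (-1 + C)*(-12 + C))
r(X) = X^(3/2)
-40424 - r(N(3)) = -40424 - (12 + 3² - 13*3)^(3/2) = -40424 - (12 + 9 - 39)^(3/2) = -40424 - (-18)^(3/2) = -40424 - (-54)*I*√2 = -40424 + 54*I*√2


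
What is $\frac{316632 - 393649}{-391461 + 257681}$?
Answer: $\frac{77017}{133780} \approx 0.5757$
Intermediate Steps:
$\frac{316632 - 393649}{-391461 + 257681} = - \frac{77017}{-133780} = \left(-77017\right) \left(- \frac{1}{133780}\right) = \frac{77017}{133780}$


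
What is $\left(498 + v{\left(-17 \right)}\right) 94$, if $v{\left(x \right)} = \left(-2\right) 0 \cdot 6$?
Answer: $46812$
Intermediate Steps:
$v{\left(x \right)} = 0$ ($v{\left(x \right)} = 0 \cdot 6 = 0$)
$\left(498 + v{\left(-17 \right)}\right) 94 = \left(498 + 0\right) 94 = 498 \cdot 94 = 46812$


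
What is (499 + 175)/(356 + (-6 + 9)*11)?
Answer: 674/389 ≈ 1.7326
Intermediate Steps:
(499 + 175)/(356 + (-6 + 9)*11) = 674/(356 + 3*11) = 674/(356 + 33) = 674/389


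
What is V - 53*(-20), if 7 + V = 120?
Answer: 1173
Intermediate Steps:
V = 113 (V = -7 + 120 = 113)
V - 53*(-20) = 113 - 53*(-20) = 113 + 1060 = 1173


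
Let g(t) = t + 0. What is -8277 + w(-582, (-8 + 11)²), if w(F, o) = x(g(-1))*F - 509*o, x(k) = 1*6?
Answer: -16350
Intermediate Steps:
g(t) = t
x(k) = 6
w(F, o) = -509*o + 6*F (w(F, o) = 6*F - 509*o = -509*o + 6*F)
-8277 + w(-582, (-8 + 11)²) = -8277 + (-509*(-8 + 11)² + 6*(-582)) = -8277 + (-509*3² - 3492) = -8277 + (-509*9 - 3492) = -8277 + (-4581 - 3492) = -8277 - 8073 = -16350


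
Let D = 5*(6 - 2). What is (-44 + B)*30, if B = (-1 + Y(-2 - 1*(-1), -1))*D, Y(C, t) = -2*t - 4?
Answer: -3120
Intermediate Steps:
D = 20 (D = 5*4 = 20)
Y(C, t) = -4 - 2*t
B = -60 (B = (-1 + (-4 - 2*(-1)))*20 = (-1 + (-4 + 2))*20 = (-1 - 2)*20 = -3*20 = -60)
(-44 + B)*30 = (-44 - 60)*30 = -104*30 = -3120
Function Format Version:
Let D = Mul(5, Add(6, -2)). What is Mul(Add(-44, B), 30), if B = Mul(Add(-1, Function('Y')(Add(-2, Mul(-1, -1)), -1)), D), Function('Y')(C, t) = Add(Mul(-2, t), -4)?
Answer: -3120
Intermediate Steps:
D = 20 (D = Mul(5, 4) = 20)
Function('Y')(C, t) = Add(-4, Mul(-2, t))
B = -60 (B = Mul(Add(-1, Add(-4, Mul(-2, -1))), 20) = Mul(Add(-1, Add(-4, 2)), 20) = Mul(Add(-1, -2), 20) = Mul(-3, 20) = -60)
Mul(Add(-44, B), 30) = Mul(Add(-44, -60), 30) = Mul(-104, 30) = -3120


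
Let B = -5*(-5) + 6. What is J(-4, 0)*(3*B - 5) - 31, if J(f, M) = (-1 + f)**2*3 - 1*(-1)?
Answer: 6657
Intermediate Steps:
B = 31 (B = 25 + 6 = 31)
J(f, M) = 1 + 3*(-1 + f)**2 (J(f, M) = 3*(-1 + f)**2 + 1 = 1 + 3*(-1 + f)**2)
J(-4, 0)*(3*B - 5) - 31 = (1 + 3*(-1 - 4)**2)*(3*31 - 5) - 31 = (1 + 3*(-5)**2)*(93 - 5) - 31 = (1 + 3*25)*88 - 31 = (1 + 75)*88 - 31 = 76*88 - 31 = 6688 - 31 = 6657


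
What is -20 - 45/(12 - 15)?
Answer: -5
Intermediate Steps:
-20 - 45/(12 - 15) = -20 - 45/(-3) = -20 - ⅓*(-45) = -20 + 15 = -5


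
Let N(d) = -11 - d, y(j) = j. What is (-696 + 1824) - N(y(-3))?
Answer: 1136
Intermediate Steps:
(-696 + 1824) - N(y(-3)) = (-696 + 1824) - (-11 - 1*(-3)) = 1128 - (-11 + 3) = 1128 - 1*(-8) = 1128 + 8 = 1136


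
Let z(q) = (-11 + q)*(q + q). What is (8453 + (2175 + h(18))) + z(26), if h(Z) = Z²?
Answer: 11732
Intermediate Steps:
z(q) = 2*q*(-11 + q) (z(q) = (-11 + q)*(2*q) = 2*q*(-11 + q))
(8453 + (2175 + h(18))) + z(26) = (8453 + (2175 + 18²)) + 2*26*(-11 + 26) = (8453 + (2175 + 324)) + 2*26*15 = (8453 + 2499) + 780 = 10952 + 780 = 11732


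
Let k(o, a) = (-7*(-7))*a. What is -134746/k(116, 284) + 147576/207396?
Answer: -154119725/17179302 ≈ -8.9713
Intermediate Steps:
k(o, a) = 49*a
-134746/k(116, 284) + 147576/207396 = -134746/(49*284) + 147576/207396 = -134746/13916 + 147576*(1/207396) = -134746*1/13916 + 12298/17283 = -67373/6958 + 12298/17283 = -154119725/17179302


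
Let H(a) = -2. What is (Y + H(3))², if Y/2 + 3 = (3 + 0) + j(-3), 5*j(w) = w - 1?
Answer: 324/25 ≈ 12.960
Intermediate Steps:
j(w) = -⅕ + w/5 (j(w) = (w - 1)/5 = (-1 + w)/5 = -⅕ + w/5)
Y = -8/5 (Y = -6 + 2*((3 + 0) + (-⅕ + (⅕)*(-3))) = -6 + 2*(3 + (-⅕ - ⅗)) = -6 + 2*(3 - ⅘) = -6 + 2*(11/5) = -6 + 22/5 = -8/5 ≈ -1.6000)
(Y + H(3))² = (-8/5 - 2)² = (-18/5)² = 324/25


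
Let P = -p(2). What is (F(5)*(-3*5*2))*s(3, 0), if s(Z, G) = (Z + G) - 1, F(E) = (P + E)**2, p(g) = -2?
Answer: -2940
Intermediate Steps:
P = 2 (P = -1*(-2) = 2)
F(E) = (2 + E)**2
s(Z, G) = -1 + G + Z (s(Z, G) = (G + Z) - 1 = -1 + G + Z)
(F(5)*(-3*5*2))*s(3, 0) = ((2 + 5)**2*(-3*5*2))*(-1 + 0 + 3) = (7**2*(-15*2))*2 = (49*(-30))*2 = -1470*2 = -2940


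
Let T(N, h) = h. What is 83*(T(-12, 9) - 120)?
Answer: -9213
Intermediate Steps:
83*(T(-12, 9) - 120) = 83*(9 - 120) = 83*(-111) = -9213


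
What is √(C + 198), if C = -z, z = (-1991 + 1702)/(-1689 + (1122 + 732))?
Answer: √5438235/165 ≈ 14.133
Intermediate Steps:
z = -289/165 (z = -289/(-1689 + 1854) = -289/165 ≈ -1.7515)
C = 289/165 (C = -1*(-289/165) = 289/165 ≈ 1.7515)
√(C + 198) = √(289/165 + 198) = √(32959/165) = √5438235/165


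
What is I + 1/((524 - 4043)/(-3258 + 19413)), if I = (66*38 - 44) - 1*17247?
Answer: -5781948/391 ≈ -14788.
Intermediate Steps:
I = -14783 (I = (2508 - 44) - 17247 = 2464 - 17247 = -14783)
I + 1/((524 - 4043)/(-3258 + 19413)) = -14783 + 1/((524 - 4043)/(-3258 + 19413)) = -14783 + 1/(-3519/16155) = -14783 + 1/(-3519*1/16155) = -14783 + 1/(-391/1795) = -14783 - 1795/391 = -5781948/391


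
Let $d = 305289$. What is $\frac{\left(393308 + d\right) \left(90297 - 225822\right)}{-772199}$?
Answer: $\frac{94677358425}{772199} \approx 1.2261 \cdot 10^{5}$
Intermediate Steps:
$\frac{\left(393308 + d\right) \left(90297 - 225822\right)}{-772199} = \frac{\left(393308 + 305289\right) \left(90297 - 225822\right)}{-772199} = 698597 \left(-135525\right) \left(- \frac{1}{772199}\right) = \left(-94677358425\right) \left(- \frac{1}{772199}\right) = \frac{94677358425}{772199}$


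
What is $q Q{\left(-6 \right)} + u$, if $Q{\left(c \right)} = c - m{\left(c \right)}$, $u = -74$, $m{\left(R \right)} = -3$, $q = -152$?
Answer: $382$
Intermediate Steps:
$Q{\left(c \right)} = 3 + c$ ($Q{\left(c \right)} = c - -3 = c + 3 = 3 + c$)
$q Q{\left(-6 \right)} + u = - 152 \left(3 - 6\right) - 74 = \left(-152\right) \left(-3\right) - 74 = 456 - 74 = 382$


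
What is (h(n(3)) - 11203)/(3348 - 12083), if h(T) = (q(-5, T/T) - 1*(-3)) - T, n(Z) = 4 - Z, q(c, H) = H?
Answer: 2240/1747 ≈ 1.2822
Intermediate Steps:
h(T) = 4 - T (h(T) = (T/T - 1*(-3)) - T = (1 + 3) - T = 4 - T)
(h(n(3)) - 11203)/(3348 - 12083) = ((4 - (4 - 1*3)) - 11203)/(3348 - 12083) = ((4 - (4 - 3)) - 11203)/(-8735) = ((4 - 1*1) - 11203)*(-1/8735) = ((4 - 1) - 11203)*(-1/8735) = (3 - 11203)*(-1/8735) = -11200*(-1/8735) = 2240/1747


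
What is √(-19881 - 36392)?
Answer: I*√56273 ≈ 237.22*I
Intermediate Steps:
√(-19881 - 36392) = √(-56273) = I*√56273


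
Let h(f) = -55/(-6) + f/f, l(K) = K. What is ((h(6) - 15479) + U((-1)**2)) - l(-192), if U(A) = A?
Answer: -91655/6 ≈ -15276.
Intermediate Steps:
h(f) = 61/6 (h(f) = -55*(-1/6) + 1 = 55/6 + 1 = 61/6)
((h(6) - 15479) + U((-1)**2)) - l(-192) = ((61/6 - 15479) + (-1)**2) - 1*(-192) = (-92813/6 + 1) + 192 = -92807/6 + 192 = -91655/6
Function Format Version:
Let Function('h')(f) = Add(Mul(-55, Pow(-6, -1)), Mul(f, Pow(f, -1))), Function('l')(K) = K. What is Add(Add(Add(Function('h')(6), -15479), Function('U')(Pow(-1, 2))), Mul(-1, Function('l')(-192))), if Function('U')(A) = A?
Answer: Rational(-91655, 6) ≈ -15276.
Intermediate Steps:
Function('h')(f) = Rational(61, 6) (Function('h')(f) = Add(Mul(-55, Rational(-1, 6)), 1) = Add(Rational(55, 6), 1) = Rational(61, 6))
Add(Add(Add(Function('h')(6), -15479), Function('U')(Pow(-1, 2))), Mul(-1, Function('l')(-192))) = Add(Add(Add(Rational(61, 6), -15479), Pow(-1, 2)), Mul(-1, -192)) = Add(Add(Rational(-92813, 6), 1), 192) = Add(Rational(-92807, 6), 192) = Rational(-91655, 6)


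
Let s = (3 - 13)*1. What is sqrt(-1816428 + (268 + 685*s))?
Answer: I*sqrt(1823010) ≈ 1350.2*I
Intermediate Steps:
s = -10 (s = -10*1 = -10)
sqrt(-1816428 + (268 + 685*s)) = sqrt(-1816428 + (268 + 685*(-10))) = sqrt(-1816428 + (268 - 6850)) = sqrt(-1816428 - 6582) = sqrt(-1823010) = I*sqrt(1823010)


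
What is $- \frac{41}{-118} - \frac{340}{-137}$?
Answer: $\frac{45737}{16166} \approx 2.8292$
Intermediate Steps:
$- \frac{41}{-118} - \frac{340}{-137} = \left(-41\right) \left(- \frac{1}{118}\right) - - \frac{340}{137} = \frac{41}{118} + \frac{340}{137} = \frac{45737}{16166}$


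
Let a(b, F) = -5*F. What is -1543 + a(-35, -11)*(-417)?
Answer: -24478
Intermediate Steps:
-1543 + a(-35, -11)*(-417) = -1543 - 5*(-11)*(-417) = -1543 + 55*(-417) = -1543 - 22935 = -24478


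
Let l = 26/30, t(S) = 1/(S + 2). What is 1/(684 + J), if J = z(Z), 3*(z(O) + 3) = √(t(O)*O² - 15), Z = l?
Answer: 3953205/2692142111 - 21*I*√125130/2692142111 ≈ 0.0014684 - 2.7593e-6*I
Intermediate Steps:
t(S) = 1/(2 + S)
l = 13/15 (l = 26*(1/30) = 13/15 ≈ 0.86667)
Z = 13/15 ≈ 0.86667
z(O) = -3 + √(-15 + O²/(2 + O))/3 (z(O) = -3 + √(O²/(2 + O) - 15)/3 = -3 + √(-15 + O²/(2 + O))/3)
J = -3 + 7*I*√125130/1935 (J = -3 + √((-30 + (13/15)² - 15*13/15)/(2 + 13/15))/3 = -3 + √((-30 + 169/225 - 13)/(43/15))/3 = -3 + √((15/43)*(-9506/225))/3 = -3 + √(-9506/645)/3 = -3 + (7*I*√125130/645)/3 = -3 + 7*I*√125130/1935 ≈ -3.0 + 1.2797*I)
1/(684 + J) = 1/(684 + (-3 + 7*I*√125130/1935)) = 1/(681 + 7*I*√125130/1935)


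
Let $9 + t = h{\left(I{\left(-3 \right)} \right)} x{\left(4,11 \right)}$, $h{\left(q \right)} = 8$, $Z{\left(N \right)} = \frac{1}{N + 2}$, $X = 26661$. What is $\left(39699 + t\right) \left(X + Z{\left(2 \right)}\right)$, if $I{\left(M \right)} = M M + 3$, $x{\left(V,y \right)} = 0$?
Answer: $\frac{2116370025}{2} \approx 1.0582 \cdot 10^{9}$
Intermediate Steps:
$Z{\left(N \right)} = \frac{1}{2 + N}$
$I{\left(M \right)} = 3 + M^{2}$ ($I{\left(M \right)} = M^{2} + 3 = 3 + M^{2}$)
$t = -9$ ($t = -9 + 8 \cdot 0 = -9 + 0 = -9$)
$\left(39699 + t\right) \left(X + Z{\left(2 \right)}\right) = \left(39699 - 9\right) \left(26661 + \frac{1}{2 + 2}\right) = 39690 \left(26661 + \frac{1}{4}\right) = 39690 \cdot \frac{106645}{4} = \frac{2116370025}{2}$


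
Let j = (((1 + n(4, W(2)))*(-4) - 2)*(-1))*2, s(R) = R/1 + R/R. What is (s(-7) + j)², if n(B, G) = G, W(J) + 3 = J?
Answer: 4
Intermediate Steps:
W(J) = -3 + J
s(R) = 1 + R (s(R) = R*1 + 1 = R + 1 = 1 + R)
j = 4 (j = (((1 + (-3 + 2))*(-4) - 2)*(-1))*2 = (((1 - 1)*(-4) - 2)*(-1))*2 = ((0*(-4) - 2)*(-1))*2 = ((0 - 2)*(-1))*2 = -2*(-1)*2 = 2*2 = 4)
(s(-7) + j)² = ((1 - 7) + 4)² = (-6 + 4)² = (-2)² = 4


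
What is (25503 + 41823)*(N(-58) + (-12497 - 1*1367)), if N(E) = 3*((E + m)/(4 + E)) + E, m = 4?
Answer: -937110594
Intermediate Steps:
N(E) = 3 + E (N(E) = 3*((E + 4)/(4 + E)) + E = 3*((4 + E)/(4 + E)) + E = 3*1 + E = 3 + E)
(25503 + 41823)*(N(-58) + (-12497 - 1*1367)) = (25503 + 41823)*((3 - 58) + (-12497 - 1*1367)) = 67326*(-55 + (-12497 - 1367)) = 67326*(-55 - 13864) = 67326*(-13919) = -937110594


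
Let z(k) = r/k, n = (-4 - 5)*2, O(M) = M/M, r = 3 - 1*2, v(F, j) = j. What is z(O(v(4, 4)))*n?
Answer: -18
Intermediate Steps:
r = 1 (r = 3 - 2 = 1)
O(M) = 1
n = -18 (n = -9*2 = -18)
z(k) = 1/k
z(O(v(4, 4)))*n = -18/1 = 1*(-18) = -18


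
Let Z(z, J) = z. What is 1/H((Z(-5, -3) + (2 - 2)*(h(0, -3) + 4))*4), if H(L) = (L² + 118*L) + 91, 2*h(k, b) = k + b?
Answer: -1/1869 ≈ -0.00053505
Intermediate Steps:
h(k, b) = b/2 + k/2 (h(k, b) = (k + b)/2 = (b + k)/2 = b/2 + k/2)
H(L) = 91 + L² + 118*L
1/H((Z(-5, -3) + (2 - 2)*(h(0, -3) + 4))*4) = 1/(91 + ((-5 + (2 - 2)*(((½)*(-3) + (½)*0) + 4))*4)² + 118*((-5 + (2 - 2)*(((½)*(-3) + (½)*0) + 4))*4)) = 1/(91 + ((-5 + 0*((-3/2 + 0) + 4))*4)² + 118*((-5 + 0*((-3/2 + 0) + 4))*4)) = 1/(91 + ((-5 + 0*(-3/2 + 4))*4)² + 118*((-5 + 0*(-3/2 + 4))*4)) = 1/(91 + ((-5 + 0*(5/2))*4)² + 118*((-5 + 0*(5/2))*4)) = 1/(91 + ((-5 + 0)*4)² + 118*((-5 + 0)*4)) = 1/(91 + (-5*4)² + 118*(-5*4)) = 1/(91 + (-20)² + 118*(-20)) = 1/(91 + 400 - 2360) = 1/(-1869) = -1/1869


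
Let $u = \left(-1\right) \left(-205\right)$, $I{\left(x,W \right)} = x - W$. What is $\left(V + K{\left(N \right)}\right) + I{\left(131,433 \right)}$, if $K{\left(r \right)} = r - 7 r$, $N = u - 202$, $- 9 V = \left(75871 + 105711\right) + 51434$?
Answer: $- \frac{78632}{3} \approx -26211.0$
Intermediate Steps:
$V = - \frac{77672}{3}$ ($V = - \frac{\left(75871 + 105711\right) + 51434}{9} = - \frac{181582 + 51434}{9} = \left(- \frac{1}{9}\right) 233016 = - \frac{77672}{3} \approx -25891.0$)
$u = 205$
$N = 3$ ($N = 205 - 202 = 3$)
$K{\left(r \right)} = - 6 r$
$\left(V + K{\left(N \right)}\right) + I{\left(131,433 \right)} = \left(- \frac{77672}{3} - 18\right) + \left(131 - 433\right) = - \frac{77726}{3} - 302 = - \frac{78632}{3}$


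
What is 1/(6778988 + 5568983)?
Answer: 1/12347971 ≈ 8.0985e-8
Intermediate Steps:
1/(6778988 + 5568983) = 1/12347971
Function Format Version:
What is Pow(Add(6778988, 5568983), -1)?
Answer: Rational(1, 12347971) ≈ 8.0985e-8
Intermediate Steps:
Pow(Add(6778988, 5568983), -1) = Pow(12347971, -1) = Rational(1, 12347971)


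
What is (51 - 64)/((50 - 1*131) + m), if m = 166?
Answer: -13/85 ≈ -0.15294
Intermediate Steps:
(51 - 64)/((50 - 1*131) + m) = (51 - 64)/((50 - 1*131) + 166) = -13/((50 - 131) + 166) = -13/(-81 + 166) = -13/85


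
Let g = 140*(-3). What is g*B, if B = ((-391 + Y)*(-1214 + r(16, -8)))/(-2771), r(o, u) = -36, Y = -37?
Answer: 224700000/2771 ≈ 81090.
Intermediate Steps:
g = -420
B = -535000/2771 (B = ((-391 - 37)*(-1214 - 36))/(-2771) = -428*(-1250)*(-1/2771) = 535000*(-1/2771) = -535000/2771 ≈ -193.07)
g*B = -420*(-535000/2771) = 224700000/2771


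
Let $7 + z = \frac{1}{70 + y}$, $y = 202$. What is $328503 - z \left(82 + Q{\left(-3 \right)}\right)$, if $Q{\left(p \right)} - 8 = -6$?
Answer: $\frac{22378167}{68} \approx 3.2909 \cdot 10^{5}$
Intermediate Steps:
$Q{\left(p \right)} = 2$ ($Q{\left(p \right)} = 8 - 6 = 2$)
$z = - \frac{1903}{272}$ ($z = -7 + \frac{1}{70 + 202} = -7 + \frac{1}{272} = - \frac{1903}{272} \approx -6.9963$)
$328503 - z \left(82 + Q{\left(-3 \right)}\right) = 328503 - - \frac{1903 \left(82 + 2\right)}{272} = 328503 - \left(- \frac{1903}{272}\right) 84 = 328503 - - \frac{39963}{68} = 328503 + \frac{39963}{68} = \frac{22378167}{68}$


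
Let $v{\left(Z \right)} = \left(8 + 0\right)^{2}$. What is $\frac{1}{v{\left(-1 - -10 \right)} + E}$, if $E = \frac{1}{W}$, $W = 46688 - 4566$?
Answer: $\frac{42122}{2695809} \approx 0.015625$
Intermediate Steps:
$W = 42122$
$v{\left(Z \right)} = 64$ ($v{\left(Z \right)} = 8^{2} = 64$)
$E = \frac{1}{42122} \approx 2.3741 \cdot 10^{-5}$
$\frac{1}{v{\left(-1 - -10 \right)} + E} = \frac{1}{64 + \frac{1}{42122}} = \frac{1}{\frac{2695809}{42122}} = \frac{42122}{2695809}$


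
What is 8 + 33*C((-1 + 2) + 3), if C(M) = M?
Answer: 140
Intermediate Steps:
8 + 33*C((-1 + 2) + 3) = 8 + 33*((-1 + 2) + 3) = 8 + 33*(1 + 3) = 8 + 33*4 = 8 + 132 = 140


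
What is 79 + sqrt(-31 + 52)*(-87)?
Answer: 79 - 87*sqrt(21) ≈ -319.68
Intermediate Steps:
79 + sqrt(-31 + 52)*(-87) = 79 + sqrt(21)*(-87) = 79 - 87*sqrt(21)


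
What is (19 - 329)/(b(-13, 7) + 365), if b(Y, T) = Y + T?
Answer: -310/359 ≈ -0.86351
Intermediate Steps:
b(Y, T) = T + Y
(19 - 329)/(b(-13, 7) + 365) = (19 - 329)/((7 - 13) + 365) = -310/(-6 + 365) = -310/359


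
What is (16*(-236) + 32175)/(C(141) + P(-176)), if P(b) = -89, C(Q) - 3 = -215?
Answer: -4057/43 ≈ -94.349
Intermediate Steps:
C(Q) = -212 (C(Q) = 3 - 215 = -212)
(16*(-236) + 32175)/(C(141) + P(-176)) = (16*(-236) + 32175)/(-212 - 89) = (-3776 + 32175)/(-301) = 28399*(-1/301) = -4057/43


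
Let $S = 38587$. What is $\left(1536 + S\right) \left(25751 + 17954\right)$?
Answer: $1753575715$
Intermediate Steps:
$\left(1536 + S\right) \left(25751 + 17954\right) = \left(1536 + 38587\right) \left(25751 + 17954\right) = 40123 \cdot 43705 = 1753575715$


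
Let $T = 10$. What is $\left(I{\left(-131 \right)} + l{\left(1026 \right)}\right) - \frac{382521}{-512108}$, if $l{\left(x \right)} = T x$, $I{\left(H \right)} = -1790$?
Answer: $\frac{4337937281}{512108} \approx 8470.8$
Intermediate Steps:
$l{\left(x \right)} = 10 x$
$\left(I{\left(-131 \right)} + l{\left(1026 \right)}\right) - \frac{382521}{-512108} = \left(-1790 + 10 \cdot 1026\right) - \frac{382521}{-512108} = \left(-1790 + 10260\right) - - \frac{382521}{512108} = 8470 + \frac{382521}{512108} = \frac{4337937281}{512108}$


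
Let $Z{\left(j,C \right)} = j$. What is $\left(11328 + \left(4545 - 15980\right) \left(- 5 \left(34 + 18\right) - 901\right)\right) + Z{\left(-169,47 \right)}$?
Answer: $13287194$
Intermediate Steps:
$\left(11328 + \left(4545 - 15980\right) \left(- 5 \left(34 + 18\right) - 901\right)\right) + Z{\left(-169,47 \right)} = \left(11328 + \left(4545 - 15980\right) \left(- 5 \left(34 + 18\right) - 901\right)\right) - 169 = \left(11328 - 11435 \left(\left(-5\right) 52 - 901\right)\right) - 169 = \left(11328 - 11435 \left(-260 - 901\right)\right) - 169 = \left(11328 - -13276035\right) - 169 = \left(11328 + 13276035\right) - 169 = 13287363 - 169 = 13287194$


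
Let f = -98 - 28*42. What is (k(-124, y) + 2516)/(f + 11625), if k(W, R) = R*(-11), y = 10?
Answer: 2406/10351 ≈ 0.23244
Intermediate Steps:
k(W, R) = -11*R
f = -1274 (f = -98 - 1176 = -1274)
(k(-124, y) + 2516)/(f + 11625) = (-11*10 + 2516)/(-1274 + 11625) = (-110 + 2516)/10351 = 2406*(1/10351) = 2406/10351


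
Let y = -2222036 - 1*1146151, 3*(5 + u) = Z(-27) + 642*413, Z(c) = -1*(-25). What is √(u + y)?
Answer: I*√29518215/3 ≈ 1811.0*I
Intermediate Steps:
Z(c) = 25
u = 265156/3 (u = -5 + (25 + 642*413)/3 = -5 + (25 + 265146)/3 = -5 + (⅓)*265171 = -5 + 265171/3 = 265156/3 ≈ 88385.)
y = -3368187 (y = -2222036 - 1146151 = -3368187)
√(u + y) = √(265156/3 - 3368187) = √(-9839405/3) = I*√29518215/3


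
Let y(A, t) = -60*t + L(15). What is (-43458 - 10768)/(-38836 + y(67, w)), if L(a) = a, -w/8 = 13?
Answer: 54226/32581 ≈ 1.6643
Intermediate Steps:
w = -104 (w = -8*13 = -104)
y(A, t) = 15 - 60*t (y(A, t) = -60*t + 15 = 15 - 60*t)
(-43458 - 10768)/(-38836 + y(67, w)) = (-43458 - 10768)/(-38836 + (15 - 60*(-104))) = -54226/(-38836 + (15 + 6240)) = -54226/(-38836 + 6255) = -54226/(-32581) = -54226*(-1/32581) = 54226/32581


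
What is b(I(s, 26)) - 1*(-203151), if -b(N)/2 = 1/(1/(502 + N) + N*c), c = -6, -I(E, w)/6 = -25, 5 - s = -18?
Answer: 119208804953/586799 ≈ 2.0315e+5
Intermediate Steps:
s = 23 (s = 5 - 1*(-18) = 5 + 18 = 23)
I(E, w) = 150 (I(E, w) = -6*(-25) = 150)
b(N) = -2/(1/(502 + N) - 6*N) (b(N) = -2/(1/(502 + N) + N*(-6)) = -2/(1/(502 + N) - 6*N))
b(I(s, 26)) - 1*(-203151) = 2*(502 + 150)/(-1 + 6*150² + 3012*150) - 1*(-203151) = 2*652/(-1 + 6*22500 + 451800) + 203151 = 2*652/(-1 + 135000 + 451800) + 203151 = 2*652/586799 + 203151 = 2*(1/586799)*652 + 203151 = 1304/586799 + 203151 = 119208804953/586799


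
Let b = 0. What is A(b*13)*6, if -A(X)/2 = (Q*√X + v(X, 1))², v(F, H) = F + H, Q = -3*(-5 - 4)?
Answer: -12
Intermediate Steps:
Q = 27 (Q = -3*(-9) = 27)
A(X) = -2*(1 + X + 27*√X)² (A(X) = -2*(27*√X + (X + 1))² = -2*(27*√X + (1 + X))² = -2*(1 + X + 27*√X)²)
A(b*13)*6 = -2*(1 + 0*13 + 27*√(0*13))²*6 = -2*(1 + 0 + 27*√0)²*6 = -2*(1 + 0 + 27*0)²*6 = -2*(1 + 0 + 0)²*6 = -2*1²*6 = -2*1*6 = -2*6 = -12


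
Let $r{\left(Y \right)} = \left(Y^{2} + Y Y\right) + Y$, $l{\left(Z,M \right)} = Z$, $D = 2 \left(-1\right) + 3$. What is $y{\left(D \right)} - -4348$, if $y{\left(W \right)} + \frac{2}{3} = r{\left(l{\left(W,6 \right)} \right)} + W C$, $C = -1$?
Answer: $\frac{13048}{3} \approx 4349.3$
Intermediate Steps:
$D = 1$ ($D = -2 + 3 = 1$)
$r{\left(Y \right)} = Y + 2 Y^{2}$ ($r{\left(Y \right)} = \left(Y^{2} + Y^{2}\right) + Y = 2 Y^{2} + Y = Y + 2 Y^{2}$)
$y{\left(W \right)} = - \frac{2}{3} - W + W \left(1 + 2 W\right)$ ($y{\left(W \right)} = - \frac{2}{3} + \left(W \left(1 + 2 W\right) + W \left(-1\right)\right) = - \frac{2}{3} + \left(W \left(1 + 2 W\right) - W\right) = - \frac{2}{3} + \left(- W + W \left(1 + 2 W\right)\right) = - \frac{2}{3} - W + W \left(1 + 2 W\right)$)
$y{\left(D \right)} - -4348 = \left(- \frac{2}{3} + 2 \cdot 1^{2}\right) - -4348 = \left(- \frac{2}{3} + 2 \cdot 1\right) + 4348 = \left(- \frac{2}{3} + 2\right) + 4348 = \frac{4}{3} + 4348 = \frac{13048}{3}$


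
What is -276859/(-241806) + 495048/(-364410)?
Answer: -1045299361/4895362470 ≈ -0.21353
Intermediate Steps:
-276859/(-241806) + 495048/(-364410) = -276859*(-1/241806) + 495048*(-1/364410) = 276859/241806 - 82508/60735 = -1045299361/4895362470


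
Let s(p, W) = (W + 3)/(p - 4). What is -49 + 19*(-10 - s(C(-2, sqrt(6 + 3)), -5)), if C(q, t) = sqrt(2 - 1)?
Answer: -755/3 ≈ -251.67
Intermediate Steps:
C(q, t) = 1 (C(q, t) = sqrt(1) = 1)
s(p, W) = (3 + W)/(-4 + p)
-49 + 19*(-10 - s(C(-2, sqrt(6 + 3)), -5)) = -49 + 19*(-10 - (3 - 5)/(-4 + 1)) = -49 + 19*(-10 - (-2)/(-3)) = -49 + 19*(-10 - (-1)*(-2)/3) = -49 + 19*(-10 - 1*2/3) = -49 + 19*(-10 - 2/3) = -49 + 19*(-32/3) = -49 - 608/3 = -755/3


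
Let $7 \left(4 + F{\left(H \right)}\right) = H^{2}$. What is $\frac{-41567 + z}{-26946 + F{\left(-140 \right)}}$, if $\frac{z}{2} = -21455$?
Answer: $\frac{28159}{8050} \approx 3.498$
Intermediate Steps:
$F{\left(H \right)} = -4 + \frac{H^{2}}{7}$
$z = -42910$ ($z = 2 \left(-21455\right) = -42910$)
$\frac{-41567 + z}{-26946 + F{\left(-140 \right)}} = \frac{-41567 - 42910}{-26946 - \left(4 - \frac{\left(-140\right)^{2}}{7}\right)} = - \frac{84477}{-26946 + \left(-4 + \frac{1}{7} \cdot 19600\right)} = - \frac{84477}{-26946 + \left(-4 + 2800\right)} = - \frac{84477}{-26946 + 2796} = - \frac{84477}{-24150} = \left(-84477\right) \left(- \frac{1}{24150}\right) = \frac{28159}{8050}$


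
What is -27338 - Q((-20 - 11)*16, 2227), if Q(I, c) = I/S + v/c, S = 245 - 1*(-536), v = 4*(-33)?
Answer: -47547420322/1739287 ≈ -27337.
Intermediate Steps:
v = -132
S = 781 (S = 245 + 536 = 781)
Q(I, c) = -132/c + I/781 (Q(I, c) = I/781 - 132/c = -132/c + I/781)
-27338 - Q((-20 - 11)*16, 2227) = -27338 - (-132/2227 + ((-20 - 11)*16)/781) = -27338 - (-132*1/2227 + (-31*16)/781) = -27338 - (-132/2227 + (1/781)*(-496)) = -27338 - (-132/2227 - 496/781) = -27338 - 1*(-1207684/1739287) = -27338 + 1207684/1739287 = -47547420322/1739287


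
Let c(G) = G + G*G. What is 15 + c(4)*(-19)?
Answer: -365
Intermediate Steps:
c(G) = G + G²
15 + c(4)*(-19) = 15 + (4*(1 + 4))*(-19) = 15 + (4*5)*(-19) = 15 + 20*(-19) = 15 - 380 = -365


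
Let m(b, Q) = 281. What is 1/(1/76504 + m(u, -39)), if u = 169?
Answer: 76504/21497625 ≈ 0.0035587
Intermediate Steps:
1/(1/76504 + m(u, -39)) = 1/(1/76504 + 281) = 1/(21497625/76504) = 76504/21497625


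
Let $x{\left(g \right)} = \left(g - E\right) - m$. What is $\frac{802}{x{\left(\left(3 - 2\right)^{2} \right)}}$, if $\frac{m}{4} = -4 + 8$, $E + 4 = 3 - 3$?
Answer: $- \frac{802}{11} \approx -72.909$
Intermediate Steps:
$E = -4$ ($E = -4 + \left(3 - 3\right) = -4 + 0 = -4$)
$m = 16$ ($m = 4 \left(-4 + 8\right) = 4 \cdot 4 = 16$)
$x{\left(g \right)} = -12 + g$ ($x{\left(g \right)} = \left(g - -4\right) - 16 = \left(g + 4\right) - 16 = \left(4 + g\right) - 16 = -12 + g$)
$\frac{802}{x{\left(\left(3 - 2\right)^{2} \right)}} = \frac{802}{-12 + \left(3 - 2\right)^{2}} = \frac{802}{-12 + 1^{2}} = \frac{802}{-12 + 1} = \frac{802}{-11} = 802 \left(- \frac{1}{11}\right) = - \frac{802}{11}$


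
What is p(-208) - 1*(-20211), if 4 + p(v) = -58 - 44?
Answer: 20105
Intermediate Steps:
p(v) = -106 (p(v) = -4 + (-58 - 44) = -4 - 102 = -106)
p(-208) - 1*(-20211) = -106 - 1*(-20211) = -106 + 20211 = 20105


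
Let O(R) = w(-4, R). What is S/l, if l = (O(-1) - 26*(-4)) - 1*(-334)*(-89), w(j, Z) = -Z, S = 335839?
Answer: -335839/29621 ≈ -11.338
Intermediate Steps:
O(R) = -R
l = -29621 (l = (-1*(-1) - 26*(-4)) - 1*(-334)*(-89) = (1 - 1*(-104)) + 334*(-89) = (1 + 104) - 29726 = 105 - 29726 = -29621)
S/l = 335839/(-29621) = 335839*(-1/29621) = -335839/29621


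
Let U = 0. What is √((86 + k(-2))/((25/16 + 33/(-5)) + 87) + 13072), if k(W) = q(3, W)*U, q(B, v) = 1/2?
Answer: 4*√35129120943/6557 ≈ 114.34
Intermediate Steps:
q(B, v) = ½
k(W) = 0 (k(W) = (½)*0 = 0)
√((86 + k(-2))/((25/16 + 33/(-5)) + 87) + 13072) = √((86 + 0)/((25/16 + 33/(-5)) + 87) + 13072) = √(86/((25*(1/16) + 33*(-⅕)) + 87) + 13072) = √(86/((25/16 - 33/5) + 87) + 13072) = √(86/(-403/80 + 87) + 13072) = √(86/(6557/80) + 13072) = √((80/6557)*86 + 13072) = √(6880/6557 + 13072) = √(85719984/6557) = 4*√35129120943/6557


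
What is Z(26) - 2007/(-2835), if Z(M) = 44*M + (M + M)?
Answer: 376963/315 ≈ 1196.7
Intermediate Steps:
Z(M) = 46*M (Z(M) = 44*M + 2*M = 46*M)
Z(26) - 2007/(-2835) = 46*26 - 2007/(-2835) = 1196 - 2007*(-1/2835) = 1196 + 223/315 = 376963/315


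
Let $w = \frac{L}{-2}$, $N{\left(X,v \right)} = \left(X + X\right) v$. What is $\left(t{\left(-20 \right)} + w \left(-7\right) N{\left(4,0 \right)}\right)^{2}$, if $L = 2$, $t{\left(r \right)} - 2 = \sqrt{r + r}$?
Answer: $-36 + 8 i \sqrt{10} \approx -36.0 + 25.298 i$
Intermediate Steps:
$N{\left(X,v \right)} = 2 X v$
$t{\left(r \right)} = 2 + \sqrt{2} \sqrt{r}$ ($t{\left(r \right)} = 2 + \sqrt{r + r} = 2 + \sqrt{2 r} = 2 + \sqrt{2} \sqrt{r}$)
$w = -1$ ($w = \frac{2}{-2} = 2 \left(- \frac{1}{2}\right) = -1$)
$\left(t{\left(-20 \right)} + w \left(-7\right) N{\left(4,0 \right)}\right)^{2} = \left(\left(2 + \sqrt{2} \sqrt{-20}\right) + \left(-1\right) \left(-7\right) 2 \cdot 4 \cdot 0\right)^{2} = \left(\left(2 + \sqrt{2} \cdot 2 i \sqrt{5}\right) + 7 \cdot 0\right)^{2} = \left(\left(2 + 2 i \sqrt{10}\right) + 0\right)^{2} = \left(2 + 2 i \sqrt{10}\right)^{2}$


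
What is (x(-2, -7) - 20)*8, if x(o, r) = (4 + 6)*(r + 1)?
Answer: -640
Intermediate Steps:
x(o, r) = 10 + 10*r (x(o, r) = 10*(1 + r) = 10 + 10*r)
(x(-2, -7) - 20)*8 = ((10 + 10*(-7)) - 20)*8 = ((10 - 70) - 20)*8 = (-60 - 20)*8 = -80*8 = -640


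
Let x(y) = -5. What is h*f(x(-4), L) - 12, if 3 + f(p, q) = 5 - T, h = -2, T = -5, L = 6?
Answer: -26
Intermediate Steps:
f(p, q) = 7 (f(p, q) = -3 + (5 - 1*(-5)) = -3 + (5 + 5) = -3 + 10 = 7)
h*f(x(-4), L) - 12 = -2*7 - 12 = -14 - 12 = -26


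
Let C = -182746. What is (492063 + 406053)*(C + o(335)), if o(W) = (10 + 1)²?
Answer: -164018434500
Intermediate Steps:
o(W) = 121 (o(W) = 11² = 121)
(492063 + 406053)*(C + o(335)) = (492063 + 406053)*(-182746 + 121) = 898116*(-182625) = -164018434500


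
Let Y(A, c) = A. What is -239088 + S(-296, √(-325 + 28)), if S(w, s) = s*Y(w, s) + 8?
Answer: -239080 - 888*I*√33 ≈ -2.3908e+5 - 5101.2*I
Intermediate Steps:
S(w, s) = 8 + s*w (S(w, s) = s*w + 8 = 8 + s*w)
-239088 + S(-296, √(-325 + 28)) = -239088 + (8 + √(-325 + 28)*(-296)) = -239088 + (8 + √(-297)*(-296)) = -239088 + (8 + (3*I*√33)*(-296)) = -239088 + (8 - 888*I*√33) = -239080 - 888*I*√33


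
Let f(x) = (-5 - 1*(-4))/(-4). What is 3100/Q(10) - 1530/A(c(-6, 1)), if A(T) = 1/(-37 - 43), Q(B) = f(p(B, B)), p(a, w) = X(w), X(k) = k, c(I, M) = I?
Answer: 134800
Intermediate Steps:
p(a, w) = w
f(x) = ¼ (f(x) = (-5 + 4)*(-¼) = -1*(-¼) = ¼)
Q(B) = ¼
A(T) = -1/80 (A(T) = 1/(-80) = -1/80)
3100/Q(10) - 1530/A(c(-6, 1)) = 3100/(¼) - 1530/(-1/80) = 3100*4 - 1530*(-80) = 12400 + 122400 = 134800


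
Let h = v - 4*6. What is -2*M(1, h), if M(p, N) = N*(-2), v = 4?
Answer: -80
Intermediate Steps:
h = -20 (h = 4 - 4*6 = 4 - 24 = -20)
M(p, N) = -2*N
-2*M(1, h) = -(-4)*(-20) = -2*40 = -80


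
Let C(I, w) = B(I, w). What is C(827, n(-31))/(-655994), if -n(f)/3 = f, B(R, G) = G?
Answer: -93/655994 ≈ -0.00014177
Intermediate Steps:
n(f) = -3*f
C(I, w) = w
C(827, n(-31))/(-655994) = -3*(-31)/(-655994) = 93*(-1/655994) = -93/655994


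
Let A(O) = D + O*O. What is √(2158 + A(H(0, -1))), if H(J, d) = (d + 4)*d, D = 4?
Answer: √2171 ≈ 46.594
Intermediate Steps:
H(J, d) = d*(4 + d) (H(J, d) = (4 + d)*d = d*(4 + d))
A(O) = 4 + O² (A(O) = 4 + O*O = 4 + O²)
√(2158 + A(H(0, -1))) = √(2158 + (4 + (-(4 - 1))²)) = √(2158 + (4 + (-1*3)²)) = √(2158 + (4 + (-3)²)) = √(2158 + (4 + 9)) = √(2158 + 13) = √2171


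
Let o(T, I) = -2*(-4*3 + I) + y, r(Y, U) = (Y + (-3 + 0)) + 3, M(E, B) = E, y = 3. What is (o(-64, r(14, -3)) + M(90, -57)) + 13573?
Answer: 13662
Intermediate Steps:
r(Y, U) = Y (r(Y, U) = (Y - 3) + 3 = (-3 + Y) + 3 = Y)
o(T, I) = 27 - 2*I (o(T, I) = -2*(-4*3 + I) + 3 = -2*(-12 + I) + 3 = (24 - 2*I) + 3 = 27 - 2*I)
(o(-64, r(14, -3)) + M(90, -57)) + 13573 = ((27 - 2*14) + 90) + 13573 = ((27 - 28) + 90) + 13573 = (-1 + 90) + 13573 = 89 + 13573 = 13662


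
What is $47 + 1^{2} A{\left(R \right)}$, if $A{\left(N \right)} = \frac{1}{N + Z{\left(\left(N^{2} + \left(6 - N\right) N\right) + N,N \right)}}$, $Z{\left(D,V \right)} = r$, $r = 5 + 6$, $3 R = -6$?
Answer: $\frac{424}{9} \approx 47.111$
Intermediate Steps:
$R = -2$ ($R = \frac{1}{3} \left(-6\right) = -2$)
$r = 11$
$Z{\left(D,V \right)} = 11$
$A{\left(N \right)} = \frac{1}{11 + N}$ ($A{\left(N \right)} = \frac{1}{N + 11} = \frac{1}{11 + N}$)
$47 + 1^{2} A{\left(R \right)} = 47 + \frac{1^{2}}{11 - 2} = 47 + 1 \cdot \frac{1}{9} = 47 + \frac{1}{9} = \frac{424}{9}$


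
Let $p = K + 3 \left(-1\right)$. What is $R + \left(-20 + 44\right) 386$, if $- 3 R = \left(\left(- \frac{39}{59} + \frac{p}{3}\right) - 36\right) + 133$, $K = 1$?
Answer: $\frac{4902250}{531} \approx 9232.1$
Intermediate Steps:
$p = -2$ ($p = 1 + 3 \left(-1\right) = 1 - 3 = -2$)
$R = - \frac{16934}{531}$ ($R = - \frac{\left(\left(- \frac{39}{59} - \frac{2}{3}\right) - 36\right) + 133}{3} = - \frac{\left(- \frac{235}{177} - 36\right) + 133}{3} = - \frac{- \frac{6607}{177} + 133}{3} = \left(- \frac{1}{3}\right) \frac{16934}{177} = - \frac{16934}{531} \approx -31.891$)
$R + \left(-20 + 44\right) 386 = - \frac{16934}{531} + \left(-20 + 44\right) 386 = - \frac{16934}{531} + 24 \cdot 386 = - \frac{16934}{531} + 9264 = \frac{4902250}{531}$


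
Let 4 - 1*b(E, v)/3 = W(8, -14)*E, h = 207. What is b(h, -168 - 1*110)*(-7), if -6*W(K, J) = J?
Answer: 10059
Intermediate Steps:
W(K, J) = -J/6
b(E, v) = 12 - 7*E (b(E, v) = 12 - 3*(-⅙*(-14))*E = 12 - 7*E)
b(h, -168 - 1*110)*(-7) = (12 - 7*207)*(-7) = (12 - 1449)*(-7) = -1437*(-7) = 10059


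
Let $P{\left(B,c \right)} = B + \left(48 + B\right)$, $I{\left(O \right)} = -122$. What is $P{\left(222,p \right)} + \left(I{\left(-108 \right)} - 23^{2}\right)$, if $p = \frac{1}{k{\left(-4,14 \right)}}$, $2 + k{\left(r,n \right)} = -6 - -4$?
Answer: $-159$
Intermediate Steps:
$k{\left(r,n \right)} = -4$ ($k{\left(r,n \right)} = -2 - 2 = -4$)
$p = - \frac{1}{4}$ ($p = \frac{1}{-4} = - \frac{1}{4} \approx -0.25$)
$P{\left(B,c \right)} = 48 + 2 B$
$P{\left(222,p \right)} + \left(I{\left(-108 \right)} - 23^{2}\right) = \left(48 + 2 \cdot 222\right) - 651 = \left(48 + 444\right) - 651 = 492 - 651 = -159$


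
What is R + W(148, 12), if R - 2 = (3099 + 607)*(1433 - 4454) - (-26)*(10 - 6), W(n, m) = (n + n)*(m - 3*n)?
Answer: -11323592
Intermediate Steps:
W(n, m) = 2*n*(m - 3*n) (W(n, m) = (2*n)*(m - 3*n) = 2*n*(m - 3*n))
R = -11195720 (R = 2 + ((3099 + 607)*(1433 - 4454) - (-26)*(10 - 6)) = 2 + (3706*(-3021) - (-26)*4) = 2 + (-11195826 - 1*(-104)) = 2 + (-11195826 + 104) = 2 - 11195722 = -11195720)
R + W(148, 12) = -11195720 + 2*148*(12 - 3*148) = -11195720 + 2*148*(12 - 444) = -11195720 + 2*148*(-432) = -11195720 - 127872 = -11323592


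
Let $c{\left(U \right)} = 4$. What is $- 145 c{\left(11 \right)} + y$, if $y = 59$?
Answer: $-521$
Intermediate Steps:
$- 145 c{\left(11 \right)} + y = \left(-145\right) 4 + 59 = -580 + 59 = -521$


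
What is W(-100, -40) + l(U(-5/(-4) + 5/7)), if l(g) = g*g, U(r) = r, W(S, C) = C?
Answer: -28335/784 ≈ -36.142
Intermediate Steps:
l(g) = g**2
W(-100, -40) + l(U(-5/(-4) + 5/7)) = -40 + (-5/(-4) + 5/7)**2 = -40 + (-5*(-1/4) + 5*(1/7))**2 = -40 + (5/4 + 5/7)**2 = -40 + (55/28)**2 = -40 + 3025/784 = -28335/784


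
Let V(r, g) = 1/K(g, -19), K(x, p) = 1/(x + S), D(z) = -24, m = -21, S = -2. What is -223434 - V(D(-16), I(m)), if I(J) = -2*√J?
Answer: -223432 + 2*I*√21 ≈ -2.2343e+5 + 9.1651*I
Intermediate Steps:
K(x, p) = 1/(-2 + x) (K(x, p) = 1/(x - 2) = 1/(-2 + x))
V(r, g) = -2 + g (V(r, g) = 1/(1/(-2 + g)) = -2 + g)
-223434 - V(D(-16), I(m)) = -223434 - (-2 - 2*I*√21) = -223434 + (2 + 2*I*√21) = -223432 + 2*I*√21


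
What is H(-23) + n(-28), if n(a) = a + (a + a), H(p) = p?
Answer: -107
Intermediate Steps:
n(a) = 3*a (n(a) = a + 2*a = 3*a)
H(-23) + n(-28) = -23 + 3*(-28) = -23 - 84 = -107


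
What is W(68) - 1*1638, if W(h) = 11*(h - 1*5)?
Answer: -945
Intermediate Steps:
W(h) = -55 + 11*h (W(h) = 11*(h - 5) = 11*(-5 + h) = -55 + 11*h)
W(68) - 1*1638 = (-55 + 11*68) - 1*1638 = (-55 + 748) - 1638 = 693 - 1638 = -945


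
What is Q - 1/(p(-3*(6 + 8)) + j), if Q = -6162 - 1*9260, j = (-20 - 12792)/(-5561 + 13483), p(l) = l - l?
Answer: -98789371/6406 ≈ -15421.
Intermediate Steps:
p(l) = 0
j = -6406/3961 (j = -12812/7922 = -12812*1/7922 = -6406/3961 ≈ -1.6173)
Q = -15422 (Q = -6162 - 9260 = -15422)
Q - 1/(p(-3*(6 + 8)) + j) = -15422 - 1/(0 - 6406/3961) = -15422 - 1/(-6406/3961) = -15422 - 1*(-3961/6406) = -15422 + 3961/6406 = -98789371/6406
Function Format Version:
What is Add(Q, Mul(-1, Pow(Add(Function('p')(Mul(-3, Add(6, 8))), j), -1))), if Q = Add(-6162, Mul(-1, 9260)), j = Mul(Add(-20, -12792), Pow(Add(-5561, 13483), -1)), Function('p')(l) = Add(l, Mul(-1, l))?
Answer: Rational(-98789371, 6406) ≈ -15421.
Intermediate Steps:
Function('p')(l) = 0
j = Rational(-6406, 3961) (j = Mul(-12812, Pow(7922, -1)) = Mul(-12812, Rational(1, 7922)) = Rational(-6406, 3961) ≈ -1.6173)
Q = -15422 (Q = Add(-6162, -9260) = -15422)
Add(Q, Mul(-1, Pow(Add(Function('p')(Mul(-3, Add(6, 8))), j), -1))) = Add(-15422, Mul(-1, Pow(Add(0, Rational(-6406, 3961)), -1))) = Add(-15422, Mul(-1, Pow(Rational(-6406, 3961), -1))) = Add(-15422, Mul(-1, Rational(-3961, 6406))) = Add(-15422, Rational(3961, 6406)) = Rational(-98789371, 6406)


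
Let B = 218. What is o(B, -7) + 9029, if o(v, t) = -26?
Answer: 9003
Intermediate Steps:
o(B, -7) + 9029 = -26 + 9029 = 9003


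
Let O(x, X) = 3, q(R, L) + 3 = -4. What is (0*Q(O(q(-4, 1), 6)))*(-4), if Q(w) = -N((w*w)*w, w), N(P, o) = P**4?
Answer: 0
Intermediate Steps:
q(R, L) = -7 (q(R, L) = -3 - 4 = -7)
Q(w) = -w**12 (Q(w) = -((w*w)*w)**4 = -(w**2*w)**4 = -(w**3)**4 = -w**12)
(0*Q(O(q(-4, 1), 6)))*(-4) = (0*(-1*3**12))*(-4) = (0*(-1*531441))*(-4) = (0*(-531441))*(-4) = 0*(-4) = 0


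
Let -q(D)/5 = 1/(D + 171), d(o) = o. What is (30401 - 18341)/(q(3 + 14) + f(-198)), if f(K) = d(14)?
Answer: 2267280/2627 ≈ 863.07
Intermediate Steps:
f(K) = 14
q(D) = -5/(171 + D) (q(D) = -5/(D + 171) = -5/(171 + D))
(30401 - 18341)/(q(3 + 14) + f(-198)) = (30401 - 18341)/(-5/(171 + (3 + 14)) + 14) = 12060/(-5/(171 + 17) + 14) = 12060/(-5/188 + 14) = 12060/(2627/188) = 12060*(188/2627) = 2267280/2627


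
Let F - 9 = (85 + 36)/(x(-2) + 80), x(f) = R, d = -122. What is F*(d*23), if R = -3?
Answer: -207644/7 ≈ -29663.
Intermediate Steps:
x(f) = -3
F = 74/7 (F = 9 + (85 + 36)/(-3 + 80) = 9 + 121/77 = 9 + 121*(1/77) = 9 + 11/7 = 74/7 ≈ 10.571)
F*(d*23) = 74*(-122*23)/7 = (74/7)*(-2806) = -207644/7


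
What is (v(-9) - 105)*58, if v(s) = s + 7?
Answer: -6206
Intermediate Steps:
v(s) = 7 + s
(v(-9) - 105)*58 = ((7 - 9) - 105)*58 = (-2 - 105)*58 = -107*58 = -6206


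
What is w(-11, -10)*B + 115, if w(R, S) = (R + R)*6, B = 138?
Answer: -18101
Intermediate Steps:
w(R, S) = 12*R (w(R, S) = (2*R)*6 = 12*R)
w(-11, -10)*B + 115 = (12*(-11))*138 + 115 = -132*138 + 115 = -18216 + 115 = -18101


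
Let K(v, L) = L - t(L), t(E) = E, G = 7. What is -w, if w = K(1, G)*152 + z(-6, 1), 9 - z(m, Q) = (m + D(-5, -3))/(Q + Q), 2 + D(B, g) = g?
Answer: -29/2 ≈ -14.500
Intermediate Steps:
D(B, g) = -2 + g
K(v, L) = 0 (K(v, L) = L - L = 0)
z(m, Q) = 9 - (-5 + m)/(2*Q) (z(m, Q) = 9 - (m + (-2 - 3))/(Q + Q) = 9 - (m - 5)/(2*Q) = 9 - (-5 + m)*1/(2*Q) = 9 - (-5 + m)/(2*Q))
w = 29/2 (w = 0*152 + (1/2)*(5 - 1*(-6) + 18*1)/1 = 0 + (1/2)*1*(5 + 6 + 18) = 0 + (1/2)*1*29 = 0 + 29/2 = 29/2 ≈ 14.500)
-w = -1*29/2 = -29/2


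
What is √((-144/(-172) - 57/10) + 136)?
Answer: √24247270/430 ≈ 11.452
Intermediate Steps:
√((-144/(-172) - 57/10) + 136) = √((-144*(-1/172) - 57*⅒) + 136) = √((36/43 - 57/10) + 136) = √(-2091/430 + 136) = √(56389/430) = √24247270/430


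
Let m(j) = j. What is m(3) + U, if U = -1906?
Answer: -1903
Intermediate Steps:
m(3) + U = 3 - 1906 = -1903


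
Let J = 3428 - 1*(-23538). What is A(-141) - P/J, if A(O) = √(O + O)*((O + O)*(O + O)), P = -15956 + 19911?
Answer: -3955/26966 + 79524*I*√282 ≈ -0.14667 + 1.3354e+6*I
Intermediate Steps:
P = 3955
A(O) = 4*√2*O^(5/2) (A(O) = √(2*O)*((2*O)*(2*O)) = (√2*√O)*(4*O²) = 4*√2*O^(5/2))
J = 26966 (J = 3428 + 23538 = 26966)
A(-141) - P/J = 4*√2*(-141)^(5/2) - 3955/26966 = 4*√2*(19881*I*√141) - 3955/26966 = 79524*I*√282 - 1*3955/26966 = 79524*I*√282 - 3955/26966 = -3955/26966 + 79524*I*√282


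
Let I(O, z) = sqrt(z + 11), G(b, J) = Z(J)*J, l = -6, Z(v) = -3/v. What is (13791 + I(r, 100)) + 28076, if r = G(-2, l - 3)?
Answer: 41867 + sqrt(111) ≈ 41878.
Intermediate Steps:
G(b, J) = -3 (G(b, J) = (-3/J)*J = -3)
r = -3
I(O, z) = sqrt(11 + z)
(13791 + I(r, 100)) + 28076 = (13791 + sqrt(11 + 100)) + 28076 = (13791 + sqrt(111)) + 28076 = 41867 + sqrt(111)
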